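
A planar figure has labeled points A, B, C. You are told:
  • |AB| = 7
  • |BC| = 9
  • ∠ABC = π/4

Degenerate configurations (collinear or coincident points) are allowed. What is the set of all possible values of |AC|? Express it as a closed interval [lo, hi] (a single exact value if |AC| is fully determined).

|AB| ∈ {7}
|BC| ∈ {9}
|AC| ∈ {√(130 - 63·√(2))}

|AC| = √(130 - 63·√(2))  (≈ 6.3957)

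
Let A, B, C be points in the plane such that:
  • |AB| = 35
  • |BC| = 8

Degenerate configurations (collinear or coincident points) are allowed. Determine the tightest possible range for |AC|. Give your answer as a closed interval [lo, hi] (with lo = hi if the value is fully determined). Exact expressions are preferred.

|AC| ∈ [27, 43]  (≈ [27.0000, 43.0000])

|AB| ∈ {35}
|BC| ∈ {8}
|AC| ∈ [27, 43]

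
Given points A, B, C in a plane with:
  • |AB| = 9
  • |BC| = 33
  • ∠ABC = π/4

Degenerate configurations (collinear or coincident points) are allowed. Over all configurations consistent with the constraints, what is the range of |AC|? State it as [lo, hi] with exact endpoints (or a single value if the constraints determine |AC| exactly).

|AC| = 3·√(130 - 33·√(2))  (≈ 27.3857)

|AB| ∈ {9}
|BC| ∈ {33}
|AC| ∈ {3·√(130 - 33·√(2))}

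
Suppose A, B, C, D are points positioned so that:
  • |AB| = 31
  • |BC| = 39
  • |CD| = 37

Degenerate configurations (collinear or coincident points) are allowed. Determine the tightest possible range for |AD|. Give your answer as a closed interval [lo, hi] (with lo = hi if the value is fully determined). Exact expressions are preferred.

|AD| ∈ [0, 107]  (≈ [0.0000, 107.0000])

|AB| ∈ {31}
|BC| ∈ {39}
|CD| ∈ {37}
|AC| ∈ [8, 70]
|BD| ∈ [2, 76]
|AD| ∈ [0, 107]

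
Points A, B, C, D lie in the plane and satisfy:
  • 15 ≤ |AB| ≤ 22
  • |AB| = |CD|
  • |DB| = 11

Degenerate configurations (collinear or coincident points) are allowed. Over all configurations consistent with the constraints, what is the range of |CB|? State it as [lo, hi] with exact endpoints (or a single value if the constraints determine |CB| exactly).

|AB| ∈ [15, 22]
|BD| ∈ {11}
|CD| ∈ [15, 22]
|AD| ∈ [4, 33]
|BC| ∈ [4, 33]
|AC| ∈ [0, 55]

|CB| ∈ [4, 33]  (≈ [4.0000, 33.0000])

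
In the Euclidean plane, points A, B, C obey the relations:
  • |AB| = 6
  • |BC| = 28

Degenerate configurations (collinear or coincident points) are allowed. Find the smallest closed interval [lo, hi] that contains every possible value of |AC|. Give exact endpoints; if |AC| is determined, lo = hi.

|AB| ∈ {6}
|BC| ∈ {28}
|AC| ∈ [22, 34]

|AC| ∈ [22, 34]  (≈ [22.0000, 34.0000])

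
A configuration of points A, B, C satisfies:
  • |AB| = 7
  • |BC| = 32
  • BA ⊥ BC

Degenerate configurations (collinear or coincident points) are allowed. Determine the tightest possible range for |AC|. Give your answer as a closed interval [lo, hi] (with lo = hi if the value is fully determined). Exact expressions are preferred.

|AC| = √(1073)  (≈ 32.7567)

|AB| ∈ {7}
|BC| ∈ {32}
|AC| ∈ {√(1073)}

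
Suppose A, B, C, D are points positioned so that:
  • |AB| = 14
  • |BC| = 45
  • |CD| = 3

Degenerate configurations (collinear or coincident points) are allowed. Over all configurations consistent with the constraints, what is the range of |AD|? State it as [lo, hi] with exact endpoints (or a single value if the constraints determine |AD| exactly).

|AB| ∈ {14}
|BC| ∈ {45}
|CD| ∈ {3}
|AC| ∈ [31, 59]
|BD| ∈ [42, 48]
|AD| ∈ [28, 62]

|AD| ∈ [28, 62]  (≈ [28.0000, 62.0000])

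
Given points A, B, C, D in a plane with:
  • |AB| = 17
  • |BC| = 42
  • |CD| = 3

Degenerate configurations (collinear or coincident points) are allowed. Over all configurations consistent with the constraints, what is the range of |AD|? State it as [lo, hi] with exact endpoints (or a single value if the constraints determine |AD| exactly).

|AD| ∈ [22, 62]  (≈ [22.0000, 62.0000])

|AB| ∈ {17}
|BC| ∈ {42}
|CD| ∈ {3}
|AC| ∈ [25, 59]
|BD| ∈ [39, 45]
|AD| ∈ [22, 62]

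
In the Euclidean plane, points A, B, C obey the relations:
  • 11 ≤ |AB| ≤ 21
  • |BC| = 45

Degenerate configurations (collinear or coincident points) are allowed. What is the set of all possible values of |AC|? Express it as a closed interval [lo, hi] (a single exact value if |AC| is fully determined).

|AC| ∈ [24, 66]  (≈ [24.0000, 66.0000])

|AB| ∈ [11, 21]
|BC| ∈ {45}
|AC| ∈ [24, 66]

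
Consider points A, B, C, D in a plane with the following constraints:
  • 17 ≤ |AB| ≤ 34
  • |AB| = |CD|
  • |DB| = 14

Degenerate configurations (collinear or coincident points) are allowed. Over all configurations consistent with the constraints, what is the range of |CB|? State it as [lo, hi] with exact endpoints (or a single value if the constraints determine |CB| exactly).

|CB| ∈ [3, 48]  (≈ [3.0000, 48.0000])

|AB| ∈ [17, 34]
|BD| ∈ {14}
|CD| ∈ [17, 34]
|AD| ∈ [3, 48]
|BC| ∈ [3, 48]
|AC| ∈ [0, 82]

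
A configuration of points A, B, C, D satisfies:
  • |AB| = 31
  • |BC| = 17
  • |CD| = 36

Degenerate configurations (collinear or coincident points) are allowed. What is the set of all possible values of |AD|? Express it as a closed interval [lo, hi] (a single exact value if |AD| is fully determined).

|AD| ∈ [0, 84]  (≈ [0.0000, 84.0000])

|AB| ∈ {31}
|BC| ∈ {17}
|CD| ∈ {36}
|AC| ∈ [14, 48]
|BD| ∈ [19, 53]
|AD| ∈ [0, 84]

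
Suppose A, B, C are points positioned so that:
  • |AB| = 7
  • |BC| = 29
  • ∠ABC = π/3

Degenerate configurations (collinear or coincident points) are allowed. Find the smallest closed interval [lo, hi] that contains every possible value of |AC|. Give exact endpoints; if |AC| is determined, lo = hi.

|AB| ∈ {7}
|BC| ∈ {29}
|AC| ∈ {√(687)}

|AC| = √(687)  (≈ 26.2107)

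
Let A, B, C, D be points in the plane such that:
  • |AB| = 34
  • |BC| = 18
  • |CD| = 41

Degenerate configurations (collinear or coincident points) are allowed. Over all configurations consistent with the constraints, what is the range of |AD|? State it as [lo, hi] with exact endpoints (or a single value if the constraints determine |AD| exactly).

|AB| ∈ {34}
|BC| ∈ {18}
|CD| ∈ {41}
|AC| ∈ [16, 52]
|BD| ∈ [23, 59]
|AD| ∈ [0, 93]

|AD| ∈ [0, 93]  (≈ [0.0000, 93.0000])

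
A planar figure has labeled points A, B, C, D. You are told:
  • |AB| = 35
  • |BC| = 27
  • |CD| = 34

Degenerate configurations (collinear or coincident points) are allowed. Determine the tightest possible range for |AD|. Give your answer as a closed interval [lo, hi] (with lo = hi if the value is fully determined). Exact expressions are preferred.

|AD| ∈ [0, 96]  (≈ [0.0000, 96.0000])

|AB| ∈ {35}
|BC| ∈ {27}
|CD| ∈ {34}
|AC| ∈ [8, 62]
|BD| ∈ [7, 61]
|AD| ∈ [0, 96]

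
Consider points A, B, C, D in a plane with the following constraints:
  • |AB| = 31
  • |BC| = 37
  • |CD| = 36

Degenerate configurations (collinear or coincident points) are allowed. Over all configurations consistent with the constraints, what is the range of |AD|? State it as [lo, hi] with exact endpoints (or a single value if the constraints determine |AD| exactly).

|AD| ∈ [0, 104]  (≈ [0.0000, 104.0000])

|AB| ∈ {31}
|BC| ∈ {37}
|CD| ∈ {36}
|AC| ∈ [6, 68]
|BD| ∈ [1, 73]
|AD| ∈ [0, 104]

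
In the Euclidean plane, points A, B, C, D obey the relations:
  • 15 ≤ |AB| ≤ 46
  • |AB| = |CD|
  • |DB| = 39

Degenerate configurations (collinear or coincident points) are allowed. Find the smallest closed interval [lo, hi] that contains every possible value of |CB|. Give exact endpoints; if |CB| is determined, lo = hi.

|AB| ∈ [15, 46]
|BD| ∈ {39}
|CD| ∈ [15, 46]
|AD| ∈ [0, 85]
|BC| ∈ [0, 85]
|AC| ∈ [0, 131]

|CB| ∈ [0, 85]  (≈ [0.0000, 85.0000])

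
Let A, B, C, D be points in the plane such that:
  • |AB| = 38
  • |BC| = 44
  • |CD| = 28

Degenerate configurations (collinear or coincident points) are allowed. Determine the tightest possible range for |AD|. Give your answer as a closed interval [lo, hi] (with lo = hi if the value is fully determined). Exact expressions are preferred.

|AD| ∈ [0, 110]  (≈ [0.0000, 110.0000])

|AB| ∈ {38}
|BC| ∈ {44}
|CD| ∈ {28}
|AC| ∈ [6, 82]
|BD| ∈ [16, 72]
|AD| ∈ [0, 110]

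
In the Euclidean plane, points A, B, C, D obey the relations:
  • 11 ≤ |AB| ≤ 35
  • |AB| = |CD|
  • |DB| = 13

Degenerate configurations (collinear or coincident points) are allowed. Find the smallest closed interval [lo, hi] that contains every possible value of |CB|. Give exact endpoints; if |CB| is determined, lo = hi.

|CB| ∈ [0, 48]  (≈ [0.0000, 48.0000])

|AB| ∈ [11, 35]
|BD| ∈ {13}
|CD| ∈ [11, 35]
|AD| ∈ [0, 48]
|BC| ∈ [0, 48]
|AC| ∈ [0, 83]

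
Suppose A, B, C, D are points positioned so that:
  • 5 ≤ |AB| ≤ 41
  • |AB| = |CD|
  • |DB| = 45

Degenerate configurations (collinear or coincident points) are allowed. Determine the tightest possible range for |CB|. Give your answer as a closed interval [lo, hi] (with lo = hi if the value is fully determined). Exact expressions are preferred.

|CB| ∈ [4, 86]  (≈ [4.0000, 86.0000])

|AB| ∈ [5, 41]
|BD| ∈ {45}
|CD| ∈ [5, 41]
|AD| ∈ [4, 86]
|BC| ∈ [4, 86]
|AC| ∈ [0, 127]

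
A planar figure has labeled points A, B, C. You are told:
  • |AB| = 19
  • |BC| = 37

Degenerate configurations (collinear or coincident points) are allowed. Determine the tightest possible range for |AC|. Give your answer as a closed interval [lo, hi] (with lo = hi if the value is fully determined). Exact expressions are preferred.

|AC| ∈ [18, 56]  (≈ [18.0000, 56.0000])

|AB| ∈ {19}
|BC| ∈ {37}
|AC| ∈ [18, 56]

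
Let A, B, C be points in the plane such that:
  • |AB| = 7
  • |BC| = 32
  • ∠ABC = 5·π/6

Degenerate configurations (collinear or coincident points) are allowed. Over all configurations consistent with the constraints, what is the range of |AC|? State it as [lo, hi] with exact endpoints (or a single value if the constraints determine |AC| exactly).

|AC| = √(224·√(3) + 1073)  (≈ 38.2228)

|AB| ∈ {7}
|BC| ∈ {32}
|AC| ∈ {√(224·√(3) + 1073)}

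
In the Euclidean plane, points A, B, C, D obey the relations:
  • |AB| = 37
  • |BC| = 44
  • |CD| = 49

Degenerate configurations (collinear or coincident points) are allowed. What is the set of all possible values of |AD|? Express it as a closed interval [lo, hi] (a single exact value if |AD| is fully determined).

|AB| ∈ {37}
|BC| ∈ {44}
|CD| ∈ {49}
|AC| ∈ [7, 81]
|BD| ∈ [5, 93]
|AD| ∈ [0, 130]

|AD| ∈ [0, 130]  (≈ [0.0000, 130.0000])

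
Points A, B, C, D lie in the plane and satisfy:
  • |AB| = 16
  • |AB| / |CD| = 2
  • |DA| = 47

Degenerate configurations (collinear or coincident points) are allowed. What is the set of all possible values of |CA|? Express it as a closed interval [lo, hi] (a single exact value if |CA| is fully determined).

|CA| ∈ [39, 55]  (≈ [39.0000, 55.0000])

|AB| ∈ {16}
|AD| ∈ {47}
|CD| ∈ {8}
|BD| ∈ [31, 63]
|AC| ∈ [39, 55]
|BC| ∈ [23, 71]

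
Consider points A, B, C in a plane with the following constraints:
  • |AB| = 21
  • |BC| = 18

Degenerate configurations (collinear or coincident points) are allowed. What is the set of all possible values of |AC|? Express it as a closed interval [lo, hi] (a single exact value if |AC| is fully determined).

|AB| ∈ {21}
|BC| ∈ {18}
|AC| ∈ [3, 39]

|AC| ∈ [3, 39]  (≈ [3.0000, 39.0000])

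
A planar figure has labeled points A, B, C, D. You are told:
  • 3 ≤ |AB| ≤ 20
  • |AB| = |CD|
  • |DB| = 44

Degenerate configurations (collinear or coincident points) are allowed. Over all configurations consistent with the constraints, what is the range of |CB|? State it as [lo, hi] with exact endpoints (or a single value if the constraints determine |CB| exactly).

|AB| ∈ [3, 20]
|BD| ∈ {44}
|CD| ∈ [3, 20]
|AD| ∈ [24, 64]
|BC| ∈ [24, 64]
|AC| ∈ [4, 84]

|CB| ∈ [24, 64]  (≈ [24.0000, 64.0000])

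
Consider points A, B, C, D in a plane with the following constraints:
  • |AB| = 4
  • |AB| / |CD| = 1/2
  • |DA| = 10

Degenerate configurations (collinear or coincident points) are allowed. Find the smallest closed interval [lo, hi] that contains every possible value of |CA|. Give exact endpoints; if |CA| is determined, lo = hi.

|CA| ∈ [2, 18]  (≈ [2.0000, 18.0000])

|AB| ∈ {4}
|AD| ∈ {10}
|CD| ∈ {8}
|BD| ∈ [6, 14]
|AC| ∈ [2, 18]
|BC| ∈ [0, 22]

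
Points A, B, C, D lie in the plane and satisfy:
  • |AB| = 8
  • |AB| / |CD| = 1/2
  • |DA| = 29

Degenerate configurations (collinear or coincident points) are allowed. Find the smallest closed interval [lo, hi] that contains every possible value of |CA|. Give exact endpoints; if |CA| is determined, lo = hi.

|CA| ∈ [13, 45]  (≈ [13.0000, 45.0000])

|AB| ∈ {8}
|AD| ∈ {29}
|CD| ∈ {16}
|BD| ∈ [21, 37]
|AC| ∈ [13, 45]
|BC| ∈ [5, 53]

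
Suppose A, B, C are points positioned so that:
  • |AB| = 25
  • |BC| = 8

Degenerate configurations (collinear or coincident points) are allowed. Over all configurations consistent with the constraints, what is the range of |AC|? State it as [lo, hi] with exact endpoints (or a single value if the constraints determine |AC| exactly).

|AC| ∈ [17, 33]  (≈ [17.0000, 33.0000])

|AB| ∈ {25}
|BC| ∈ {8}
|AC| ∈ [17, 33]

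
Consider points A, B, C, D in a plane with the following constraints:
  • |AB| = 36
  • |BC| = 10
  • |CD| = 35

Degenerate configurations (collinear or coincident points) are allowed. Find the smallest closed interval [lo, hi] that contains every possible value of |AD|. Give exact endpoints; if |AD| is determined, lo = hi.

|AB| ∈ {36}
|BC| ∈ {10}
|CD| ∈ {35}
|AC| ∈ [26, 46]
|BD| ∈ [25, 45]
|AD| ∈ [0, 81]

|AD| ∈ [0, 81]  (≈ [0.0000, 81.0000])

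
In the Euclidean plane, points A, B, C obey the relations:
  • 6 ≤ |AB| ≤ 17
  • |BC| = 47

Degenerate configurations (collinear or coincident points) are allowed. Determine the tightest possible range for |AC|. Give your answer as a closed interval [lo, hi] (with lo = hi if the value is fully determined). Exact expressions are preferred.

|AC| ∈ [30, 64]  (≈ [30.0000, 64.0000])

|AB| ∈ [6, 17]
|BC| ∈ {47}
|AC| ∈ [30, 64]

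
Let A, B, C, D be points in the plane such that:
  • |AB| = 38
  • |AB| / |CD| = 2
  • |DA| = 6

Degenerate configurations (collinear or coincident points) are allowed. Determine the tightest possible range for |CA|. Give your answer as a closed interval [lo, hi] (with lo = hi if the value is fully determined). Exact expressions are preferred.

|CA| ∈ [13, 25]  (≈ [13.0000, 25.0000])

|AB| ∈ {38}
|AD| ∈ {6}
|CD| ∈ {19}
|BD| ∈ [32, 44]
|AC| ∈ [13, 25]
|BC| ∈ [13, 63]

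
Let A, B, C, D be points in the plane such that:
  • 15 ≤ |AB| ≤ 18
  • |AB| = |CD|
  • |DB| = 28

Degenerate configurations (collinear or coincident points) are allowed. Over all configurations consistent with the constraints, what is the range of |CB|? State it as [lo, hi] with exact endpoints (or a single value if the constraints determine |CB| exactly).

|CB| ∈ [10, 46]  (≈ [10.0000, 46.0000])

|AB| ∈ [15, 18]
|BD| ∈ {28}
|CD| ∈ [15, 18]
|AD| ∈ [10, 46]
|BC| ∈ [10, 46]
|AC| ∈ [0, 64]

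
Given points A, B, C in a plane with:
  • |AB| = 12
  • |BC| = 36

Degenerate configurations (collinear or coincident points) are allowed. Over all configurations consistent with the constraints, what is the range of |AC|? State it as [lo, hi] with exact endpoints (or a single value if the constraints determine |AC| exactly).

|AB| ∈ {12}
|BC| ∈ {36}
|AC| ∈ [24, 48]

|AC| ∈ [24, 48]  (≈ [24.0000, 48.0000])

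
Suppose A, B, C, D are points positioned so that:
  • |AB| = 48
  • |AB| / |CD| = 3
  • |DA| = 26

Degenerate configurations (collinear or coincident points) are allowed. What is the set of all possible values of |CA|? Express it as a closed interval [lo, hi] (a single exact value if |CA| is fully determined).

|AB| ∈ {48}
|AD| ∈ {26}
|CD| ∈ {16}
|BD| ∈ [22, 74]
|AC| ∈ [10, 42]
|BC| ∈ [6, 90]

|CA| ∈ [10, 42]  (≈ [10.0000, 42.0000])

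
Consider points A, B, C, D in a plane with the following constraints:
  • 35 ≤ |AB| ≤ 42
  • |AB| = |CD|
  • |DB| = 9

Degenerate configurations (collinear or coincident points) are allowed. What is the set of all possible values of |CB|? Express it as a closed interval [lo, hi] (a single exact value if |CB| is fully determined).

|CB| ∈ [26, 51]  (≈ [26.0000, 51.0000])

|AB| ∈ [35, 42]
|BD| ∈ {9}
|CD| ∈ [35, 42]
|AD| ∈ [26, 51]
|BC| ∈ [26, 51]
|AC| ∈ [0, 93]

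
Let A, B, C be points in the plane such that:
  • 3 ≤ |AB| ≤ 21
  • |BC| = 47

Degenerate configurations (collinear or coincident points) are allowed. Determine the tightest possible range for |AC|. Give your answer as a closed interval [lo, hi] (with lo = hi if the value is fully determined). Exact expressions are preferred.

|AC| ∈ [26, 68]  (≈ [26.0000, 68.0000])

|AB| ∈ [3, 21]
|BC| ∈ {47}
|AC| ∈ [26, 68]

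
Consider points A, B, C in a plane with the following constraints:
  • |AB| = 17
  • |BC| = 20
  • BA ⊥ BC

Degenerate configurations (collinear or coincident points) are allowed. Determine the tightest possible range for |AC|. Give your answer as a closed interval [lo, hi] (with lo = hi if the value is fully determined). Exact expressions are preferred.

|AC| = √(689)  (≈ 26.2488)

|AB| ∈ {17}
|BC| ∈ {20}
|AC| ∈ {√(689)}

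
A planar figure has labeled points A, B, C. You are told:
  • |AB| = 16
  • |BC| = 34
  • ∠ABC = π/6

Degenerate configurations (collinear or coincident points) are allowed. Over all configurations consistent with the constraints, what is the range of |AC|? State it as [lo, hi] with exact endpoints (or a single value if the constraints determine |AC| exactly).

|AB| ∈ {16}
|BC| ∈ {34}
|AC| ∈ {2·√(353 - 136·√(3))}

|AC| = 2·√(353 - 136·√(3))  (≈ 21.6740)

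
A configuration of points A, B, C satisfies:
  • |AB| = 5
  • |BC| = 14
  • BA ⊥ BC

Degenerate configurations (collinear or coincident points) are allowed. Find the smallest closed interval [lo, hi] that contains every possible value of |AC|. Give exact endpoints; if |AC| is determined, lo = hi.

|AC| = √(221)  (≈ 14.8661)

|AB| ∈ {5}
|BC| ∈ {14}
|AC| ∈ {√(221)}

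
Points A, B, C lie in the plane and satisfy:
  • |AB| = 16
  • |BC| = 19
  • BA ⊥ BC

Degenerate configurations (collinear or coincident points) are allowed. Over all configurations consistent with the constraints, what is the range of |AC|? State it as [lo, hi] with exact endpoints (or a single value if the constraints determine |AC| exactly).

|AB| ∈ {16}
|BC| ∈ {19}
|AC| ∈ {√(617)}

|AC| = √(617)  (≈ 24.8395)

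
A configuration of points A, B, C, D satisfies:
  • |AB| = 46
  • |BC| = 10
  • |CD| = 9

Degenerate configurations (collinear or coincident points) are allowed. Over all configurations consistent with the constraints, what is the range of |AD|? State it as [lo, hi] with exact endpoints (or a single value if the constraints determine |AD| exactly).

|AD| ∈ [27, 65]  (≈ [27.0000, 65.0000])

|AB| ∈ {46}
|BC| ∈ {10}
|CD| ∈ {9}
|AC| ∈ [36, 56]
|BD| ∈ [1, 19]
|AD| ∈ [27, 65]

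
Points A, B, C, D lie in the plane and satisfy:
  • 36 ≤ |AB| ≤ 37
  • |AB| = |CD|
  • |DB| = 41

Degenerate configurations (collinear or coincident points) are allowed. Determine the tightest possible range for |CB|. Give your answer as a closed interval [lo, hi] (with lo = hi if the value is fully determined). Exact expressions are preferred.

|CB| ∈ [4, 78]  (≈ [4.0000, 78.0000])

|AB| ∈ [36, 37]
|BD| ∈ {41}
|CD| ∈ [36, 37]
|AD| ∈ [4, 78]
|BC| ∈ [4, 78]
|AC| ∈ [0, 115]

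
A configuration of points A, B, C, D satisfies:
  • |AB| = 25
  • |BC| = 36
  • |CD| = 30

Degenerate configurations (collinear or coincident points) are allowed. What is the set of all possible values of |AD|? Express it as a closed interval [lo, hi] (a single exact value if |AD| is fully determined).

|AB| ∈ {25}
|BC| ∈ {36}
|CD| ∈ {30}
|AC| ∈ [11, 61]
|BD| ∈ [6, 66]
|AD| ∈ [0, 91]

|AD| ∈ [0, 91]  (≈ [0.0000, 91.0000])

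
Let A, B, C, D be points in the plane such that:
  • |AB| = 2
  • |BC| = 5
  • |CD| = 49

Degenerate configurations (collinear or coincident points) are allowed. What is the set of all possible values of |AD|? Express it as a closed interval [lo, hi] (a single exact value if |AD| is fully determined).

|AB| ∈ {2}
|BC| ∈ {5}
|CD| ∈ {49}
|AC| ∈ [3, 7]
|BD| ∈ [44, 54]
|AD| ∈ [42, 56]

|AD| ∈ [42, 56]  (≈ [42.0000, 56.0000])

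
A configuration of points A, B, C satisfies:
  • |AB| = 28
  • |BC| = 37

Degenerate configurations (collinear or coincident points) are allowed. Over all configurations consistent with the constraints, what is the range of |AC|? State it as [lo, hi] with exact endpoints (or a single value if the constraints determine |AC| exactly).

|AC| ∈ [9, 65]  (≈ [9.0000, 65.0000])

|AB| ∈ {28}
|BC| ∈ {37}
|AC| ∈ [9, 65]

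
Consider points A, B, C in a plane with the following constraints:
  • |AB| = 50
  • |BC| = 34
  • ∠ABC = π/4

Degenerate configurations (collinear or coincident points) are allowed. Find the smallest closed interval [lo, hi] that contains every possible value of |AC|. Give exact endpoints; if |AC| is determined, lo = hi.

|AC| = 2·√(914 - 425·√(2))  (≈ 35.3813)

|AB| ∈ {50}
|BC| ∈ {34}
|AC| ∈ {2·√(914 - 425·√(2))}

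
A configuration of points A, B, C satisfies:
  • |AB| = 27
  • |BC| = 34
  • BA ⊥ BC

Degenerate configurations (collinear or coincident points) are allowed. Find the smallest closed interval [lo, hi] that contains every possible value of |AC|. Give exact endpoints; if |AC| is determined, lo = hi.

|AB| ∈ {27}
|BC| ∈ {34}
|AC| ∈ {√(1885)}

|AC| = √(1885)  (≈ 43.4166)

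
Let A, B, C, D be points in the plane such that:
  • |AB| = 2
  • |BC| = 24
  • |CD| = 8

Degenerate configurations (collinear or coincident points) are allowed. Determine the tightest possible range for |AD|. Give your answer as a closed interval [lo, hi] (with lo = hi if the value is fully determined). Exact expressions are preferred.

|AB| ∈ {2}
|BC| ∈ {24}
|CD| ∈ {8}
|AC| ∈ [22, 26]
|BD| ∈ [16, 32]
|AD| ∈ [14, 34]

|AD| ∈ [14, 34]  (≈ [14.0000, 34.0000])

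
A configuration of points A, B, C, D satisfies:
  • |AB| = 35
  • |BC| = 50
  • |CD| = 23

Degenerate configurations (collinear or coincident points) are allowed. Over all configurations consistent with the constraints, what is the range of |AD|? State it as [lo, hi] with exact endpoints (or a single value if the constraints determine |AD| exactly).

|AD| ∈ [0, 108]  (≈ [0.0000, 108.0000])

|AB| ∈ {35}
|BC| ∈ {50}
|CD| ∈ {23}
|AC| ∈ [15, 85]
|BD| ∈ [27, 73]
|AD| ∈ [0, 108]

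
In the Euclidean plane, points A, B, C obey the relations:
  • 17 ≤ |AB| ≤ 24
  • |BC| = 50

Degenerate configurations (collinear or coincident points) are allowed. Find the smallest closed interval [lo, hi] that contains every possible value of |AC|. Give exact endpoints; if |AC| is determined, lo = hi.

|AB| ∈ [17, 24]
|BC| ∈ {50}
|AC| ∈ [26, 74]

|AC| ∈ [26, 74]  (≈ [26.0000, 74.0000])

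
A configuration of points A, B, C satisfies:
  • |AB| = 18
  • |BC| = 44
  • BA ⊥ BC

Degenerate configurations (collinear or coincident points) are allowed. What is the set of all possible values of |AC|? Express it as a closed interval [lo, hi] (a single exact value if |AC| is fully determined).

|AC| = 2·√(565)  (≈ 47.5395)

|AB| ∈ {18}
|BC| ∈ {44}
|AC| ∈ {2·√(565)}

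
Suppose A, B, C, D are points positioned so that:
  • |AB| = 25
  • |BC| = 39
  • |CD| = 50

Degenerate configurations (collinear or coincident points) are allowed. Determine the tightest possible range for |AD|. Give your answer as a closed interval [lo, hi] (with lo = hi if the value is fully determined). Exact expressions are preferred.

|AB| ∈ {25}
|BC| ∈ {39}
|CD| ∈ {50}
|AC| ∈ [14, 64]
|BD| ∈ [11, 89]
|AD| ∈ [0, 114]

|AD| ∈ [0, 114]  (≈ [0.0000, 114.0000])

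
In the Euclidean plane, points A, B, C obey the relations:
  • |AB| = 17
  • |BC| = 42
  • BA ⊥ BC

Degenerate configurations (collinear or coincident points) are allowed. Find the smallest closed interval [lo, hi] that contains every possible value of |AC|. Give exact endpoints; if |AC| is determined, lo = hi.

|AB| ∈ {17}
|BC| ∈ {42}
|AC| ∈ {√(2053)}

|AC| = √(2053)  (≈ 45.3100)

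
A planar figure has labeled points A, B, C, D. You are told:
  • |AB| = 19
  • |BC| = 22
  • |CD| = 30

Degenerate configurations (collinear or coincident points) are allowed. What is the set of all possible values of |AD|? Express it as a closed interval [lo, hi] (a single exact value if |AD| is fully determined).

|AB| ∈ {19}
|BC| ∈ {22}
|CD| ∈ {30}
|AC| ∈ [3, 41]
|BD| ∈ [8, 52]
|AD| ∈ [0, 71]

|AD| ∈ [0, 71]  (≈ [0.0000, 71.0000])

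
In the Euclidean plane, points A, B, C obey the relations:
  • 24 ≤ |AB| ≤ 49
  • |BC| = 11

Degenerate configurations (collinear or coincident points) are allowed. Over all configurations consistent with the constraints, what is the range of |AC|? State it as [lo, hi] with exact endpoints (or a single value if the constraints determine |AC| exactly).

|AB| ∈ [24, 49]
|BC| ∈ {11}
|AC| ∈ [13, 60]

|AC| ∈ [13, 60]  (≈ [13.0000, 60.0000])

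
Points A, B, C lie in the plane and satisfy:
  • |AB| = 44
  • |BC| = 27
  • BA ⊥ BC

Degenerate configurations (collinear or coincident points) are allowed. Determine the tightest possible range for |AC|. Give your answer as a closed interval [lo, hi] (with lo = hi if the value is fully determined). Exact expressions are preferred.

|AC| = √(2665)  (≈ 51.6236)

|AB| ∈ {44}
|BC| ∈ {27}
|AC| ∈ {√(2665)}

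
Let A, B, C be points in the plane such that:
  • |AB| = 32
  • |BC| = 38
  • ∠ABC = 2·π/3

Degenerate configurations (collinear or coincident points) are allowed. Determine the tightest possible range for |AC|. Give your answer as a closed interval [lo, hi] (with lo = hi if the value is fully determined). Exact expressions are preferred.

|AC| = 2·√(921)  (≈ 60.6960)

|AB| ∈ {32}
|BC| ∈ {38}
|AC| ∈ {2·√(921)}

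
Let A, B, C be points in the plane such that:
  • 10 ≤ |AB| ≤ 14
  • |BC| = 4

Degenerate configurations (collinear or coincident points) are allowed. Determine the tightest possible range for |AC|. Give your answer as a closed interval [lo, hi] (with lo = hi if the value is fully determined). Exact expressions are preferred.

|AB| ∈ [10, 14]
|BC| ∈ {4}
|AC| ∈ [6, 18]

|AC| ∈ [6, 18]  (≈ [6.0000, 18.0000])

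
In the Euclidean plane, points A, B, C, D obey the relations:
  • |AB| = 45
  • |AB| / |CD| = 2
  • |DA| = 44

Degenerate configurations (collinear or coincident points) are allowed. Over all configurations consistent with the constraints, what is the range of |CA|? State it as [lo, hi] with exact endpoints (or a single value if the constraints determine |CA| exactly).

|AB| ∈ {45}
|AD| ∈ {44}
|CD| ∈ {45/2}
|BD| ∈ [1, 89]
|AC| ∈ [43/2, 133/2]
|BC| ∈ [0, 223/2]

|CA| ∈ [43/2, 133/2]  (≈ [21.5000, 66.5000])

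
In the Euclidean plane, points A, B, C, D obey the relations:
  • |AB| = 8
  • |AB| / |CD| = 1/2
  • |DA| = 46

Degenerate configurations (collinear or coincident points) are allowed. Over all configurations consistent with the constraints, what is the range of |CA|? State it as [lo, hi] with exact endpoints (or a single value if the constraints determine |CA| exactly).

|AB| ∈ {8}
|AD| ∈ {46}
|CD| ∈ {16}
|BD| ∈ [38, 54]
|AC| ∈ [30, 62]
|BC| ∈ [22, 70]

|CA| ∈ [30, 62]  (≈ [30.0000, 62.0000])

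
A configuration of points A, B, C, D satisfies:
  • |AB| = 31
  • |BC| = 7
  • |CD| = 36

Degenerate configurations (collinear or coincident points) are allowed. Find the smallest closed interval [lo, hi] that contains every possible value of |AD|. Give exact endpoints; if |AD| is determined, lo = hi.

|AB| ∈ {31}
|BC| ∈ {7}
|CD| ∈ {36}
|AC| ∈ [24, 38]
|BD| ∈ [29, 43]
|AD| ∈ [0, 74]

|AD| ∈ [0, 74]  (≈ [0.0000, 74.0000])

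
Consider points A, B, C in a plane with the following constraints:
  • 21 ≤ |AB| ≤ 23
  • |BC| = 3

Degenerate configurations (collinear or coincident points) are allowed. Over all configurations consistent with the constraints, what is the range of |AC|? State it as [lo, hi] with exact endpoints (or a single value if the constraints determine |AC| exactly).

|AB| ∈ [21, 23]
|BC| ∈ {3}
|AC| ∈ [18, 26]

|AC| ∈ [18, 26]  (≈ [18.0000, 26.0000])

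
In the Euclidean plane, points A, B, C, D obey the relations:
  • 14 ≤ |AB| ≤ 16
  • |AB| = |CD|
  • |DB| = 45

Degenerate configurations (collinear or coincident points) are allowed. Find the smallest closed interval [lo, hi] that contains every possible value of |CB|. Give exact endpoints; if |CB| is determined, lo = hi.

|CB| ∈ [29, 61]  (≈ [29.0000, 61.0000])

|AB| ∈ [14, 16]
|BD| ∈ {45}
|CD| ∈ [14, 16]
|AD| ∈ [29, 61]
|BC| ∈ [29, 61]
|AC| ∈ [13, 77]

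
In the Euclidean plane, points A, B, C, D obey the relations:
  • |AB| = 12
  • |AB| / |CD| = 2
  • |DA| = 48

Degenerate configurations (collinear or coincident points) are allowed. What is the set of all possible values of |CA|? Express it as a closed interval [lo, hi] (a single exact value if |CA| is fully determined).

|CA| ∈ [42, 54]  (≈ [42.0000, 54.0000])

|AB| ∈ {12}
|AD| ∈ {48}
|CD| ∈ {6}
|BD| ∈ [36, 60]
|AC| ∈ [42, 54]
|BC| ∈ [30, 66]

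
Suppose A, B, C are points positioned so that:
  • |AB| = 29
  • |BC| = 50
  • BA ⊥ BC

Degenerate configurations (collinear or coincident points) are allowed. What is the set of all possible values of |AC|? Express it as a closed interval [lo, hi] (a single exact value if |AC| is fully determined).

|AB| ∈ {29}
|BC| ∈ {50}
|AC| ∈ {√(3341)}

|AC| = √(3341)  (≈ 57.8014)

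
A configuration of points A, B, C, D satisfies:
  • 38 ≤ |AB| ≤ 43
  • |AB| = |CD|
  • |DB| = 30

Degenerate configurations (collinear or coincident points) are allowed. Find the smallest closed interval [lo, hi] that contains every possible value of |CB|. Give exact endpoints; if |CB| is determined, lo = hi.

|CB| ∈ [8, 73]  (≈ [8.0000, 73.0000])

|AB| ∈ [38, 43]
|BD| ∈ {30}
|CD| ∈ [38, 43]
|AD| ∈ [8, 73]
|BC| ∈ [8, 73]
|AC| ∈ [0, 116]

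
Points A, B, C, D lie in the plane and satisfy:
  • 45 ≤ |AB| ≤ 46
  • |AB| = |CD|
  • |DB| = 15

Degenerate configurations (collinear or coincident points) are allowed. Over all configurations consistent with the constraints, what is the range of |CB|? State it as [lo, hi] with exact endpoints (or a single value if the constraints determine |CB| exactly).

|CB| ∈ [30, 61]  (≈ [30.0000, 61.0000])

|AB| ∈ [45, 46]
|BD| ∈ {15}
|CD| ∈ [45, 46]
|AD| ∈ [30, 61]
|BC| ∈ [30, 61]
|AC| ∈ [0, 107]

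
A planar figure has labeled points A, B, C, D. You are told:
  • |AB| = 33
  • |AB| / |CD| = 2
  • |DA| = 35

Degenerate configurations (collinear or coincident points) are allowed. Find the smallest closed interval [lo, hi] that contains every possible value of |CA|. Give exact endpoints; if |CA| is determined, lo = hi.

|AB| ∈ {33}
|AD| ∈ {35}
|CD| ∈ {33/2}
|BD| ∈ [2, 68]
|AC| ∈ [37/2, 103/2]
|BC| ∈ [0, 169/2]

|CA| ∈ [37/2, 103/2]  (≈ [18.5000, 51.5000])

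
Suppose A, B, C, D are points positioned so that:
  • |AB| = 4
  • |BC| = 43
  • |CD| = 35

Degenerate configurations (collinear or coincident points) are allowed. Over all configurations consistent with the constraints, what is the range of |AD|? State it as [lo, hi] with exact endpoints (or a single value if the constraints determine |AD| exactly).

|AB| ∈ {4}
|BC| ∈ {43}
|CD| ∈ {35}
|AC| ∈ [39, 47]
|BD| ∈ [8, 78]
|AD| ∈ [4, 82]

|AD| ∈ [4, 82]  (≈ [4.0000, 82.0000])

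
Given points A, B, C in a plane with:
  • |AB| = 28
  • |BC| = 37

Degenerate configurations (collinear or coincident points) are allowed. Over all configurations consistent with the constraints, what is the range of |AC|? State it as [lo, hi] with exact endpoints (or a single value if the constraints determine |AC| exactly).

|AB| ∈ {28}
|BC| ∈ {37}
|AC| ∈ [9, 65]

|AC| ∈ [9, 65]  (≈ [9.0000, 65.0000])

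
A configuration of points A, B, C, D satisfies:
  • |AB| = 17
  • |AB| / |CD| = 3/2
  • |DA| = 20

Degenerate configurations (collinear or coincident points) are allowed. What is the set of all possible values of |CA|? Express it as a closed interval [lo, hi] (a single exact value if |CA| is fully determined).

|AB| ∈ {17}
|AD| ∈ {20}
|CD| ∈ {34/3}
|BD| ∈ [3, 37]
|AC| ∈ [26/3, 94/3]
|BC| ∈ [0, 145/3]

|CA| ∈ [26/3, 94/3]  (≈ [8.6667, 31.3333])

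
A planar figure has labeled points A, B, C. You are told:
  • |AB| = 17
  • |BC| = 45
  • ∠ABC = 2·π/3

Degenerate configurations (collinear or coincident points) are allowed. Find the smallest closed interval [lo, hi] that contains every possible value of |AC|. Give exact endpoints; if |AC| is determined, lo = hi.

|AC| = √(3079)  (≈ 55.4887)

|AB| ∈ {17}
|BC| ∈ {45}
|AC| ∈ {√(3079)}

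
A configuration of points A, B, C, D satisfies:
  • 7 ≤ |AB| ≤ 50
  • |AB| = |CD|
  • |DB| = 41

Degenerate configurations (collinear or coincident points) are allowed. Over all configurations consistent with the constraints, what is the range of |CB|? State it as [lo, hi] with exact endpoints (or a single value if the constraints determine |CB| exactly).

|CB| ∈ [0, 91]  (≈ [0.0000, 91.0000])

|AB| ∈ [7, 50]
|BD| ∈ {41}
|CD| ∈ [7, 50]
|AD| ∈ [0, 91]
|BC| ∈ [0, 91]
|AC| ∈ [0, 141]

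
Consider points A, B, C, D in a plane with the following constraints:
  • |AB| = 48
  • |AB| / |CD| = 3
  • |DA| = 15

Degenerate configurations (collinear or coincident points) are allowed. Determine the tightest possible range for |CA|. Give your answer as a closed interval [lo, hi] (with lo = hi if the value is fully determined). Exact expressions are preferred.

|CA| ∈ [1, 31]  (≈ [1.0000, 31.0000])

|AB| ∈ {48}
|AD| ∈ {15}
|CD| ∈ {16}
|BD| ∈ [33, 63]
|AC| ∈ [1, 31]
|BC| ∈ [17, 79]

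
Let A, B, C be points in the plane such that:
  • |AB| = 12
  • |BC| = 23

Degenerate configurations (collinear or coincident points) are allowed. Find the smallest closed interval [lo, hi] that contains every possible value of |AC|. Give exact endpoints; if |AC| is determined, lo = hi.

|AC| ∈ [11, 35]  (≈ [11.0000, 35.0000])

|AB| ∈ {12}
|BC| ∈ {23}
|AC| ∈ [11, 35]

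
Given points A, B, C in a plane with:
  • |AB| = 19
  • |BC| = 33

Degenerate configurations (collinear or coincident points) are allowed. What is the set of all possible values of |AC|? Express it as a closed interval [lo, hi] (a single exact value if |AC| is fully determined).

|AB| ∈ {19}
|BC| ∈ {33}
|AC| ∈ [14, 52]

|AC| ∈ [14, 52]  (≈ [14.0000, 52.0000])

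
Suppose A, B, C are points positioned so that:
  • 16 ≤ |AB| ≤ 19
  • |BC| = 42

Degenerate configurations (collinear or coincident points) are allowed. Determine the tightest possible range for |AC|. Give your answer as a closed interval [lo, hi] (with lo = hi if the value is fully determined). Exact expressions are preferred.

|AB| ∈ [16, 19]
|BC| ∈ {42}
|AC| ∈ [23, 61]

|AC| ∈ [23, 61]  (≈ [23.0000, 61.0000])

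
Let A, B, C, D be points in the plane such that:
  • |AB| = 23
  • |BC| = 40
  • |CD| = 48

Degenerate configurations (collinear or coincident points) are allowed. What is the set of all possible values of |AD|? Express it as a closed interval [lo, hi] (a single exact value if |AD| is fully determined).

|AD| ∈ [0, 111]  (≈ [0.0000, 111.0000])

|AB| ∈ {23}
|BC| ∈ {40}
|CD| ∈ {48}
|AC| ∈ [17, 63]
|BD| ∈ [8, 88]
|AD| ∈ [0, 111]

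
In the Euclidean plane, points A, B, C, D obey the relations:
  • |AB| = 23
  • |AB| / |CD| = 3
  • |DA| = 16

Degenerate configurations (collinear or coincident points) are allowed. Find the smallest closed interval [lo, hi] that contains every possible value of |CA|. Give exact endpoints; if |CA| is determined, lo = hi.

|AB| ∈ {23}
|AD| ∈ {16}
|CD| ∈ {23/3}
|BD| ∈ [7, 39]
|AC| ∈ [25/3, 71/3]
|BC| ∈ [0, 140/3]

|CA| ∈ [25/3, 71/3]  (≈ [8.3333, 23.6667])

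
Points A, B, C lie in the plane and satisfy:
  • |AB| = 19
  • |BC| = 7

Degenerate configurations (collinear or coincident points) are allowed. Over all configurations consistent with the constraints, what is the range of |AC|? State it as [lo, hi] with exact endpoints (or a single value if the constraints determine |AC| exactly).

|AC| ∈ [12, 26]  (≈ [12.0000, 26.0000])

|AB| ∈ {19}
|BC| ∈ {7}
|AC| ∈ [12, 26]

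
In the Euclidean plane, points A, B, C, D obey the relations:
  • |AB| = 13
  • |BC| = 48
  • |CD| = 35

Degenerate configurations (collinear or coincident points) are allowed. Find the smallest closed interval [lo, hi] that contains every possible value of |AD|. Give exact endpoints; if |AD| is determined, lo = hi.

|AB| ∈ {13}
|BC| ∈ {48}
|CD| ∈ {35}
|AC| ∈ [35, 61]
|BD| ∈ [13, 83]
|AD| ∈ [0, 96]

|AD| ∈ [0, 96]  (≈ [0.0000, 96.0000])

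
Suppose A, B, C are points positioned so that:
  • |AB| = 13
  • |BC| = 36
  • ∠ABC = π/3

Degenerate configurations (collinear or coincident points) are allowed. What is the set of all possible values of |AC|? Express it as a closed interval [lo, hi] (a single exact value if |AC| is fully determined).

|AC| = √(997)  (≈ 31.5753)

|AB| ∈ {13}
|BC| ∈ {36}
|AC| ∈ {√(997)}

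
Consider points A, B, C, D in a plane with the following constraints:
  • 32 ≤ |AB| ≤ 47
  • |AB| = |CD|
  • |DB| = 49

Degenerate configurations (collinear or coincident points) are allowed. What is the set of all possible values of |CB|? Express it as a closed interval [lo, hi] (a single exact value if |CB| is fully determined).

|CB| ∈ [2, 96]  (≈ [2.0000, 96.0000])

|AB| ∈ [32, 47]
|BD| ∈ {49}
|CD| ∈ [32, 47]
|AD| ∈ [2, 96]
|BC| ∈ [2, 96]
|AC| ∈ [0, 143]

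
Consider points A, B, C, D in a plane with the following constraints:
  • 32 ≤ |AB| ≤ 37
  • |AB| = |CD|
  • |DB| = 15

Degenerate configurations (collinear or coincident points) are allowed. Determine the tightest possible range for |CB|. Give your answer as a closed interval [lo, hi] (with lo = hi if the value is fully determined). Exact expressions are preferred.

|AB| ∈ [32, 37]
|BD| ∈ {15}
|CD| ∈ [32, 37]
|AD| ∈ [17, 52]
|BC| ∈ [17, 52]
|AC| ∈ [0, 89]

|CB| ∈ [17, 52]  (≈ [17.0000, 52.0000])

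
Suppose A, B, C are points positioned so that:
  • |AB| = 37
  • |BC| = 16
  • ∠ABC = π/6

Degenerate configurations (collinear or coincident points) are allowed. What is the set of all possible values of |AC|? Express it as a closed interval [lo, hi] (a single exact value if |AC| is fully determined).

|AB| ∈ {37}
|BC| ∈ {16}
|AC| ∈ {√(1625 - 592·√(3))}

|AC| = √(1625 - 592·√(3))  (≈ 24.4873)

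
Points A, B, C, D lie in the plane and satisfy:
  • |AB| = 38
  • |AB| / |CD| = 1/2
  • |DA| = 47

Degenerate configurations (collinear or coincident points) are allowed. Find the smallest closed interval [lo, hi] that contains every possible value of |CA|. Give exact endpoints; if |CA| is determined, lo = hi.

|AB| ∈ {38}
|AD| ∈ {47}
|CD| ∈ {76}
|BD| ∈ [9, 85]
|AC| ∈ [29, 123]
|BC| ∈ [0, 161]

|CA| ∈ [29, 123]  (≈ [29.0000, 123.0000])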